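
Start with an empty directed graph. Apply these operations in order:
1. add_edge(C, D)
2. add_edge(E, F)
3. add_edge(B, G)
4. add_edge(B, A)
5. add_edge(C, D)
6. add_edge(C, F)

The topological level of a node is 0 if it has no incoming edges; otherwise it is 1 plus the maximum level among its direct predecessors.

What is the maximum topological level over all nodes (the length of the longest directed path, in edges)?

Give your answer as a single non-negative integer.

Answer: 1

Derivation:
Op 1: add_edge(C, D). Edges now: 1
Op 2: add_edge(E, F). Edges now: 2
Op 3: add_edge(B, G). Edges now: 3
Op 4: add_edge(B, A). Edges now: 4
Op 5: add_edge(C, D) (duplicate, no change). Edges now: 4
Op 6: add_edge(C, F). Edges now: 5
Compute levels (Kahn BFS):
  sources (in-degree 0): B, C, E
  process B: level=0
    B->A: in-degree(A)=0, level(A)=1, enqueue
    B->G: in-degree(G)=0, level(G)=1, enqueue
  process C: level=0
    C->D: in-degree(D)=0, level(D)=1, enqueue
    C->F: in-degree(F)=1, level(F)>=1
  process E: level=0
    E->F: in-degree(F)=0, level(F)=1, enqueue
  process A: level=1
  process G: level=1
  process D: level=1
  process F: level=1
All levels: A:1, B:0, C:0, D:1, E:0, F:1, G:1
max level = 1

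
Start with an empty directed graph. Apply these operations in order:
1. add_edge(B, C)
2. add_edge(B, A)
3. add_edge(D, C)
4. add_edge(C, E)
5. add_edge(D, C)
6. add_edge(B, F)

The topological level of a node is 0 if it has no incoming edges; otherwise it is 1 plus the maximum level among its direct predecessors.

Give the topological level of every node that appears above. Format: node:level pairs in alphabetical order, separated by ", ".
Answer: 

Answer: A:1, B:0, C:1, D:0, E:2, F:1

Derivation:
Op 1: add_edge(B, C). Edges now: 1
Op 2: add_edge(B, A). Edges now: 2
Op 3: add_edge(D, C). Edges now: 3
Op 4: add_edge(C, E). Edges now: 4
Op 5: add_edge(D, C) (duplicate, no change). Edges now: 4
Op 6: add_edge(B, F). Edges now: 5
Compute levels (Kahn BFS):
  sources (in-degree 0): B, D
  process B: level=0
    B->A: in-degree(A)=0, level(A)=1, enqueue
    B->C: in-degree(C)=1, level(C)>=1
    B->F: in-degree(F)=0, level(F)=1, enqueue
  process D: level=0
    D->C: in-degree(C)=0, level(C)=1, enqueue
  process A: level=1
  process F: level=1
  process C: level=1
    C->E: in-degree(E)=0, level(E)=2, enqueue
  process E: level=2
All levels: A:1, B:0, C:1, D:0, E:2, F:1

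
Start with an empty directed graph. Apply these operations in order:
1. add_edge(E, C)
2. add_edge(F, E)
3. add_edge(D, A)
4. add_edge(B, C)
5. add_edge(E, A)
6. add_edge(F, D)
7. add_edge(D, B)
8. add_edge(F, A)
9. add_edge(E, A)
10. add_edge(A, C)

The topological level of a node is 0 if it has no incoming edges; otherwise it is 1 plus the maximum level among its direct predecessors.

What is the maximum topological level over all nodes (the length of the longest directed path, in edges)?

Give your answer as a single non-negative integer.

Op 1: add_edge(E, C). Edges now: 1
Op 2: add_edge(F, E). Edges now: 2
Op 3: add_edge(D, A). Edges now: 3
Op 4: add_edge(B, C). Edges now: 4
Op 5: add_edge(E, A). Edges now: 5
Op 6: add_edge(F, D). Edges now: 6
Op 7: add_edge(D, B). Edges now: 7
Op 8: add_edge(F, A). Edges now: 8
Op 9: add_edge(E, A) (duplicate, no change). Edges now: 8
Op 10: add_edge(A, C). Edges now: 9
Compute levels (Kahn BFS):
  sources (in-degree 0): F
  process F: level=0
    F->A: in-degree(A)=2, level(A)>=1
    F->D: in-degree(D)=0, level(D)=1, enqueue
    F->E: in-degree(E)=0, level(E)=1, enqueue
  process D: level=1
    D->A: in-degree(A)=1, level(A)>=2
    D->B: in-degree(B)=0, level(B)=2, enqueue
  process E: level=1
    E->A: in-degree(A)=0, level(A)=2, enqueue
    E->C: in-degree(C)=2, level(C)>=2
  process B: level=2
    B->C: in-degree(C)=1, level(C)>=3
  process A: level=2
    A->C: in-degree(C)=0, level(C)=3, enqueue
  process C: level=3
All levels: A:2, B:2, C:3, D:1, E:1, F:0
max level = 3

Answer: 3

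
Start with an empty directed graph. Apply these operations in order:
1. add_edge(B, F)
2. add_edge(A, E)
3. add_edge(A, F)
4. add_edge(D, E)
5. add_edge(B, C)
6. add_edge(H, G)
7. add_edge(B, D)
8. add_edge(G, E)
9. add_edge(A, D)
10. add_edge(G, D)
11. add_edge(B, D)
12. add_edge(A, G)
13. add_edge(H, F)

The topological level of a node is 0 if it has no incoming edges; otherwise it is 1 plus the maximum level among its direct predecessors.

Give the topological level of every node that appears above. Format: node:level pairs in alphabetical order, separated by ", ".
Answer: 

Answer: A:0, B:0, C:1, D:2, E:3, F:1, G:1, H:0

Derivation:
Op 1: add_edge(B, F). Edges now: 1
Op 2: add_edge(A, E). Edges now: 2
Op 3: add_edge(A, F). Edges now: 3
Op 4: add_edge(D, E). Edges now: 4
Op 5: add_edge(B, C). Edges now: 5
Op 6: add_edge(H, G). Edges now: 6
Op 7: add_edge(B, D). Edges now: 7
Op 8: add_edge(G, E). Edges now: 8
Op 9: add_edge(A, D). Edges now: 9
Op 10: add_edge(G, D). Edges now: 10
Op 11: add_edge(B, D) (duplicate, no change). Edges now: 10
Op 12: add_edge(A, G). Edges now: 11
Op 13: add_edge(H, F). Edges now: 12
Compute levels (Kahn BFS):
  sources (in-degree 0): A, B, H
  process A: level=0
    A->D: in-degree(D)=2, level(D)>=1
    A->E: in-degree(E)=2, level(E)>=1
    A->F: in-degree(F)=2, level(F)>=1
    A->G: in-degree(G)=1, level(G)>=1
  process B: level=0
    B->C: in-degree(C)=0, level(C)=1, enqueue
    B->D: in-degree(D)=1, level(D)>=1
    B->F: in-degree(F)=1, level(F)>=1
  process H: level=0
    H->F: in-degree(F)=0, level(F)=1, enqueue
    H->G: in-degree(G)=0, level(G)=1, enqueue
  process C: level=1
  process F: level=1
  process G: level=1
    G->D: in-degree(D)=0, level(D)=2, enqueue
    G->E: in-degree(E)=1, level(E)>=2
  process D: level=2
    D->E: in-degree(E)=0, level(E)=3, enqueue
  process E: level=3
All levels: A:0, B:0, C:1, D:2, E:3, F:1, G:1, H:0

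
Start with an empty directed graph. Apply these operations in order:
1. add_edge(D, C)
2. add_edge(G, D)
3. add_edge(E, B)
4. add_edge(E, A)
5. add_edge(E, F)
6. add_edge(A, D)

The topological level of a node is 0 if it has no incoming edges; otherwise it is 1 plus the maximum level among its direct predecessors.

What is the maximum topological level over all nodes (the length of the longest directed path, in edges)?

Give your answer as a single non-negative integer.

Op 1: add_edge(D, C). Edges now: 1
Op 2: add_edge(G, D). Edges now: 2
Op 3: add_edge(E, B). Edges now: 3
Op 4: add_edge(E, A). Edges now: 4
Op 5: add_edge(E, F). Edges now: 5
Op 6: add_edge(A, D). Edges now: 6
Compute levels (Kahn BFS):
  sources (in-degree 0): E, G
  process E: level=0
    E->A: in-degree(A)=0, level(A)=1, enqueue
    E->B: in-degree(B)=0, level(B)=1, enqueue
    E->F: in-degree(F)=0, level(F)=1, enqueue
  process G: level=0
    G->D: in-degree(D)=1, level(D)>=1
  process A: level=1
    A->D: in-degree(D)=0, level(D)=2, enqueue
  process B: level=1
  process F: level=1
  process D: level=2
    D->C: in-degree(C)=0, level(C)=3, enqueue
  process C: level=3
All levels: A:1, B:1, C:3, D:2, E:0, F:1, G:0
max level = 3

Answer: 3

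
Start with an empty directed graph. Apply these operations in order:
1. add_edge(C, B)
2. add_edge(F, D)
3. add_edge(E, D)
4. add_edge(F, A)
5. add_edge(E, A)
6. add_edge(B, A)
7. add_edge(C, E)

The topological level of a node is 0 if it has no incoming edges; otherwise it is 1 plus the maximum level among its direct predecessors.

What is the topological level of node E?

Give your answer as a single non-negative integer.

Answer: 1

Derivation:
Op 1: add_edge(C, B). Edges now: 1
Op 2: add_edge(F, D). Edges now: 2
Op 3: add_edge(E, D). Edges now: 3
Op 4: add_edge(F, A). Edges now: 4
Op 5: add_edge(E, A). Edges now: 5
Op 6: add_edge(B, A). Edges now: 6
Op 7: add_edge(C, E). Edges now: 7
Compute levels (Kahn BFS):
  sources (in-degree 0): C, F
  process C: level=0
    C->B: in-degree(B)=0, level(B)=1, enqueue
    C->E: in-degree(E)=0, level(E)=1, enqueue
  process F: level=0
    F->A: in-degree(A)=2, level(A)>=1
    F->D: in-degree(D)=1, level(D)>=1
  process B: level=1
    B->A: in-degree(A)=1, level(A)>=2
  process E: level=1
    E->A: in-degree(A)=0, level(A)=2, enqueue
    E->D: in-degree(D)=0, level(D)=2, enqueue
  process A: level=2
  process D: level=2
All levels: A:2, B:1, C:0, D:2, E:1, F:0
level(E) = 1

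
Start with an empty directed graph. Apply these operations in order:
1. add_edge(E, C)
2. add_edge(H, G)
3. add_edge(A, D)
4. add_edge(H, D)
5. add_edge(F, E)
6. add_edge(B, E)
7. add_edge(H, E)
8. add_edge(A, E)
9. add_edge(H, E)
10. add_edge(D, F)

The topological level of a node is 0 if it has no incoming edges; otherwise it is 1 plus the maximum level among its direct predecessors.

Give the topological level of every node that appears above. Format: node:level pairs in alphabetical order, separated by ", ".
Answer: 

Answer: A:0, B:0, C:4, D:1, E:3, F:2, G:1, H:0

Derivation:
Op 1: add_edge(E, C). Edges now: 1
Op 2: add_edge(H, G). Edges now: 2
Op 3: add_edge(A, D). Edges now: 3
Op 4: add_edge(H, D). Edges now: 4
Op 5: add_edge(F, E). Edges now: 5
Op 6: add_edge(B, E). Edges now: 6
Op 7: add_edge(H, E). Edges now: 7
Op 8: add_edge(A, E). Edges now: 8
Op 9: add_edge(H, E) (duplicate, no change). Edges now: 8
Op 10: add_edge(D, F). Edges now: 9
Compute levels (Kahn BFS):
  sources (in-degree 0): A, B, H
  process A: level=0
    A->D: in-degree(D)=1, level(D)>=1
    A->E: in-degree(E)=3, level(E)>=1
  process B: level=0
    B->E: in-degree(E)=2, level(E)>=1
  process H: level=0
    H->D: in-degree(D)=0, level(D)=1, enqueue
    H->E: in-degree(E)=1, level(E)>=1
    H->G: in-degree(G)=0, level(G)=1, enqueue
  process D: level=1
    D->F: in-degree(F)=0, level(F)=2, enqueue
  process G: level=1
  process F: level=2
    F->E: in-degree(E)=0, level(E)=3, enqueue
  process E: level=3
    E->C: in-degree(C)=0, level(C)=4, enqueue
  process C: level=4
All levels: A:0, B:0, C:4, D:1, E:3, F:2, G:1, H:0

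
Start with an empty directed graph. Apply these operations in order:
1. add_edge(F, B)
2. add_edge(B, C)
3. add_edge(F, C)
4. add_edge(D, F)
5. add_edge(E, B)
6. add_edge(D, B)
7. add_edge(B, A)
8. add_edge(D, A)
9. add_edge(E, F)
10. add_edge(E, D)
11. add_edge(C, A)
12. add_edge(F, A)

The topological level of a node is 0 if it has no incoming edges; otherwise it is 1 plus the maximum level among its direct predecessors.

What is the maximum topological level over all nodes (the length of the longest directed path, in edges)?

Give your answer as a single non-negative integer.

Op 1: add_edge(F, B). Edges now: 1
Op 2: add_edge(B, C). Edges now: 2
Op 3: add_edge(F, C). Edges now: 3
Op 4: add_edge(D, F). Edges now: 4
Op 5: add_edge(E, B). Edges now: 5
Op 6: add_edge(D, B). Edges now: 6
Op 7: add_edge(B, A). Edges now: 7
Op 8: add_edge(D, A). Edges now: 8
Op 9: add_edge(E, F). Edges now: 9
Op 10: add_edge(E, D). Edges now: 10
Op 11: add_edge(C, A). Edges now: 11
Op 12: add_edge(F, A). Edges now: 12
Compute levels (Kahn BFS):
  sources (in-degree 0): E
  process E: level=0
    E->B: in-degree(B)=2, level(B)>=1
    E->D: in-degree(D)=0, level(D)=1, enqueue
    E->F: in-degree(F)=1, level(F)>=1
  process D: level=1
    D->A: in-degree(A)=3, level(A)>=2
    D->B: in-degree(B)=1, level(B)>=2
    D->F: in-degree(F)=0, level(F)=2, enqueue
  process F: level=2
    F->A: in-degree(A)=2, level(A)>=3
    F->B: in-degree(B)=0, level(B)=3, enqueue
    F->C: in-degree(C)=1, level(C)>=3
  process B: level=3
    B->A: in-degree(A)=1, level(A)>=4
    B->C: in-degree(C)=0, level(C)=4, enqueue
  process C: level=4
    C->A: in-degree(A)=0, level(A)=5, enqueue
  process A: level=5
All levels: A:5, B:3, C:4, D:1, E:0, F:2
max level = 5

Answer: 5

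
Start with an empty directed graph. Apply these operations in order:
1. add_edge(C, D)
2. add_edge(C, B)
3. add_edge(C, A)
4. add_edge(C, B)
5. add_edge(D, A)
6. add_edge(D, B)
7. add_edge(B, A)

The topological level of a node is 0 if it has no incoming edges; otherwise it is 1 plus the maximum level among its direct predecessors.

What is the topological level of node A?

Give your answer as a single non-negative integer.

Answer: 3

Derivation:
Op 1: add_edge(C, D). Edges now: 1
Op 2: add_edge(C, B). Edges now: 2
Op 3: add_edge(C, A). Edges now: 3
Op 4: add_edge(C, B) (duplicate, no change). Edges now: 3
Op 5: add_edge(D, A). Edges now: 4
Op 6: add_edge(D, B). Edges now: 5
Op 7: add_edge(B, A). Edges now: 6
Compute levels (Kahn BFS):
  sources (in-degree 0): C
  process C: level=0
    C->A: in-degree(A)=2, level(A)>=1
    C->B: in-degree(B)=1, level(B)>=1
    C->D: in-degree(D)=0, level(D)=1, enqueue
  process D: level=1
    D->A: in-degree(A)=1, level(A)>=2
    D->B: in-degree(B)=0, level(B)=2, enqueue
  process B: level=2
    B->A: in-degree(A)=0, level(A)=3, enqueue
  process A: level=3
All levels: A:3, B:2, C:0, D:1
level(A) = 3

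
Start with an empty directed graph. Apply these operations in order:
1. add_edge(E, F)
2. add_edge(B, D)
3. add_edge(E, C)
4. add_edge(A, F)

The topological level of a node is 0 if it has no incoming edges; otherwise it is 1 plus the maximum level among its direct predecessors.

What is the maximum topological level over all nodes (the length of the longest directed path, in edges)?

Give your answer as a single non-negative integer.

Op 1: add_edge(E, F). Edges now: 1
Op 2: add_edge(B, D). Edges now: 2
Op 3: add_edge(E, C). Edges now: 3
Op 4: add_edge(A, F). Edges now: 4
Compute levels (Kahn BFS):
  sources (in-degree 0): A, B, E
  process A: level=0
    A->F: in-degree(F)=1, level(F)>=1
  process B: level=0
    B->D: in-degree(D)=0, level(D)=1, enqueue
  process E: level=0
    E->C: in-degree(C)=0, level(C)=1, enqueue
    E->F: in-degree(F)=0, level(F)=1, enqueue
  process D: level=1
  process C: level=1
  process F: level=1
All levels: A:0, B:0, C:1, D:1, E:0, F:1
max level = 1

Answer: 1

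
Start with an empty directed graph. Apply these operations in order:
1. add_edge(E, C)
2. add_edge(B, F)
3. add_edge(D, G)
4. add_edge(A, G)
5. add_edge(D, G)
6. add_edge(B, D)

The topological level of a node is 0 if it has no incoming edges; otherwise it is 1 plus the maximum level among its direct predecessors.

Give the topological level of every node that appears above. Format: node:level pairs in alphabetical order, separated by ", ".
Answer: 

Answer: A:0, B:0, C:1, D:1, E:0, F:1, G:2

Derivation:
Op 1: add_edge(E, C). Edges now: 1
Op 2: add_edge(B, F). Edges now: 2
Op 3: add_edge(D, G). Edges now: 3
Op 4: add_edge(A, G). Edges now: 4
Op 5: add_edge(D, G) (duplicate, no change). Edges now: 4
Op 6: add_edge(B, D). Edges now: 5
Compute levels (Kahn BFS):
  sources (in-degree 0): A, B, E
  process A: level=0
    A->G: in-degree(G)=1, level(G)>=1
  process B: level=0
    B->D: in-degree(D)=0, level(D)=1, enqueue
    B->F: in-degree(F)=0, level(F)=1, enqueue
  process E: level=0
    E->C: in-degree(C)=0, level(C)=1, enqueue
  process D: level=1
    D->G: in-degree(G)=0, level(G)=2, enqueue
  process F: level=1
  process C: level=1
  process G: level=2
All levels: A:0, B:0, C:1, D:1, E:0, F:1, G:2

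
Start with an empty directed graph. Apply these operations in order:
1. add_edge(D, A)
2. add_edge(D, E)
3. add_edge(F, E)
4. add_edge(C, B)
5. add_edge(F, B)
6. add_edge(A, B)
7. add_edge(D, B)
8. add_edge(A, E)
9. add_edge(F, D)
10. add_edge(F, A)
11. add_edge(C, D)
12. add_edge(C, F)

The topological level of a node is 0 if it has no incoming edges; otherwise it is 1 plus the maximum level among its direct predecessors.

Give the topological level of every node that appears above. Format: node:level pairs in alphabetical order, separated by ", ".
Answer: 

Op 1: add_edge(D, A). Edges now: 1
Op 2: add_edge(D, E). Edges now: 2
Op 3: add_edge(F, E). Edges now: 3
Op 4: add_edge(C, B). Edges now: 4
Op 5: add_edge(F, B). Edges now: 5
Op 6: add_edge(A, B). Edges now: 6
Op 7: add_edge(D, B). Edges now: 7
Op 8: add_edge(A, E). Edges now: 8
Op 9: add_edge(F, D). Edges now: 9
Op 10: add_edge(F, A). Edges now: 10
Op 11: add_edge(C, D). Edges now: 11
Op 12: add_edge(C, F). Edges now: 12
Compute levels (Kahn BFS):
  sources (in-degree 0): C
  process C: level=0
    C->B: in-degree(B)=3, level(B)>=1
    C->D: in-degree(D)=1, level(D)>=1
    C->F: in-degree(F)=0, level(F)=1, enqueue
  process F: level=1
    F->A: in-degree(A)=1, level(A)>=2
    F->B: in-degree(B)=2, level(B)>=2
    F->D: in-degree(D)=0, level(D)=2, enqueue
    F->E: in-degree(E)=2, level(E)>=2
  process D: level=2
    D->A: in-degree(A)=0, level(A)=3, enqueue
    D->B: in-degree(B)=1, level(B)>=3
    D->E: in-degree(E)=1, level(E)>=3
  process A: level=3
    A->B: in-degree(B)=0, level(B)=4, enqueue
    A->E: in-degree(E)=0, level(E)=4, enqueue
  process B: level=4
  process E: level=4
All levels: A:3, B:4, C:0, D:2, E:4, F:1

Answer: A:3, B:4, C:0, D:2, E:4, F:1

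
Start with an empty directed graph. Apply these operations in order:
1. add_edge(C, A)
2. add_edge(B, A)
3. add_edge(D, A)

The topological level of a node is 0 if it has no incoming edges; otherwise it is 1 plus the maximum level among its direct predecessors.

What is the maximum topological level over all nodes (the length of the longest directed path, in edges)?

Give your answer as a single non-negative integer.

Op 1: add_edge(C, A). Edges now: 1
Op 2: add_edge(B, A). Edges now: 2
Op 3: add_edge(D, A). Edges now: 3
Compute levels (Kahn BFS):
  sources (in-degree 0): B, C, D
  process B: level=0
    B->A: in-degree(A)=2, level(A)>=1
  process C: level=0
    C->A: in-degree(A)=1, level(A)>=1
  process D: level=0
    D->A: in-degree(A)=0, level(A)=1, enqueue
  process A: level=1
All levels: A:1, B:0, C:0, D:0
max level = 1

Answer: 1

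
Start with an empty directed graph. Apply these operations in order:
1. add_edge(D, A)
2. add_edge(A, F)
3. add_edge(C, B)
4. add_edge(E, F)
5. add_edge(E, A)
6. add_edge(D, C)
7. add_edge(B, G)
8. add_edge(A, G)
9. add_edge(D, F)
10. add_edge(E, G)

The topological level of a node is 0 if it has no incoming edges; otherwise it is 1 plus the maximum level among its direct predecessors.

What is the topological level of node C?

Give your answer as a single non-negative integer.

Answer: 1

Derivation:
Op 1: add_edge(D, A). Edges now: 1
Op 2: add_edge(A, F). Edges now: 2
Op 3: add_edge(C, B). Edges now: 3
Op 4: add_edge(E, F). Edges now: 4
Op 5: add_edge(E, A). Edges now: 5
Op 6: add_edge(D, C). Edges now: 6
Op 7: add_edge(B, G). Edges now: 7
Op 8: add_edge(A, G). Edges now: 8
Op 9: add_edge(D, F). Edges now: 9
Op 10: add_edge(E, G). Edges now: 10
Compute levels (Kahn BFS):
  sources (in-degree 0): D, E
  process D: level=0
    D->A: in-degree(A)=1, level(A)>=1
    D->C: in-degree(C)=0, level(C)=1, enqueue
    D->F: in-degree(F)=2, level(F)>=1
  process E: level=0
    E->A: in-degree(A)=0, level(A)=1, enqueue
    E->F: in-degree(F)=1, level(F)>=1
    E->G: in-degree(G)=2, level(G)>=1
  process C: level=1
    C->B: in-degree(B)=0, level(B)=2, enqueue
  process A: level=1
    A->F: in-degree(F)=0, level(F)=2, enqueue
    A->G: in-degree(G)=1, level(G)>=2
  process B: level=2
    B->G: in-degree(G)=0, level(G)=3, enqueue
  process F: level=2
  process G: level=3
All levels: A:1, B:2, C:1, D:0, E:0, F:2, G:3
level(C) = 1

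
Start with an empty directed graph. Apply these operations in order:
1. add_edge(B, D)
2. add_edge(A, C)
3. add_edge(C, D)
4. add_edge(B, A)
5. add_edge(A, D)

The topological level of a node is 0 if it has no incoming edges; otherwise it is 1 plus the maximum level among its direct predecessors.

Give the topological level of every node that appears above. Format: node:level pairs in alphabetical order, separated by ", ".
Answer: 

Answer: A:1, B:0, C:2, D:3

Derivation:
Op 1: add_edge(B, D). Edges now: 1
Op 2: add_edge(A, C). Edges now: 2
Op 3: add_edge(C, D). Edges now: 3
Op 4: add_edge(B, A). Edges now: 4
Op 5: add_edge(A, D). Edges now: 5
Compute levels (Kahn BFS):
  sources (in-degree 0): B
  process B: level=0
    B->A: in-degree(A)=0, level(A)=1, enqueue
    B->D: in-degree(D)=2, level(D)>=1
  process A: level=1
    A->C: in-degree(C)=0, level(C)=2, enqueue
    A->D: in-degree(D)=1, level(D)>=2
  process C: level=2
    C->D: in-degree(D)=0, level(D)=3, enqueue
  process D: level=3
All levels: A:1, B:0, C:2, D:3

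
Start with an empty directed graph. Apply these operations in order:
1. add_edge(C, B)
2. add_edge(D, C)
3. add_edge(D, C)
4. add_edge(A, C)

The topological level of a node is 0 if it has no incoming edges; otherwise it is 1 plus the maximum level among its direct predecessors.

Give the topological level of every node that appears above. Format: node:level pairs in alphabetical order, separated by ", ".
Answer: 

Answer: A:0, B:2, C:1, D:0

Derivation:
Op 1: add_edge(C, B). Edges now: 1
Op 2: add_edge(D, C). Edges now: 2
Op 3: add_edge(D, C) (duplicate, no change). Edges now: 2
Op 4: add_edge(A, C). Edges now: 3
Compute levels (Kahn BFS):
  sources (in-degree 0): A, D
  process A: level=0
    A->C: in-degree(C)=1, level(C)>=1
  process D: level=0
    D->C: in-degree(C)=0, level(C)=1, enqueue
  process C: level=1
    C->B: in-degree(B)=0, level(B)=2, enqueue
  process B: level=2
All levels: A:0, B:2, C:1, D:0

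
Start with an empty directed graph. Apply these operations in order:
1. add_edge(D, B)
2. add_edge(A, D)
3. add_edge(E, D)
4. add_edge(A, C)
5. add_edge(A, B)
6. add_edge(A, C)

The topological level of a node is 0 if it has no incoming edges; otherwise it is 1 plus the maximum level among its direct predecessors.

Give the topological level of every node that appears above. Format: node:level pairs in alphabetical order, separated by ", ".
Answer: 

Op 1: add_edge(D, B). Edges now: 1
Op 2: add_edge(A, D). Edges now: 2
Op 3: add_edge(E, D). Edges now: 3
Op 4: add_edge(A, C). Edges now: 4
Op 5: add_edge(A, B). Edges now: 5
Op 6: add_edge(A, C) (duplicate, no change). Edges now: 5
Compute levels (Kahn BFS):
  sources (in-degree 0): A, E
  process A: level=0
    A->B: in-degree(B)=1, level(B)>=1
    A->C: in-degree(C)=0, level(C)=1, enqueue
    A->D: in-degree(D)=1, level(D)>=1
  process E: level=0
    E->D: in-degree(D)=0, level(D)=1, enqueue
  process C: level=1
  process D: level=1
    D->B: in-degree(B)=0, level(B)=2, enqueue
  process B: level=2
All levels: A:0, B:2, C:1, D:1, E:0

Answer: A:0, B:2, C:1, D:1, E:0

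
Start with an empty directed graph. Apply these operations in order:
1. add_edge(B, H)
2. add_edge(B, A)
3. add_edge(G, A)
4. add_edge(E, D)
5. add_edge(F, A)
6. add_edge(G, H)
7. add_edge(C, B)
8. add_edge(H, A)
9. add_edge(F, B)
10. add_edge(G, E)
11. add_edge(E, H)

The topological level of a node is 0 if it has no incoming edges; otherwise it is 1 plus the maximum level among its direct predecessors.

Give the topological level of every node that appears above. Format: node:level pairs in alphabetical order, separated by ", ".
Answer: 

Answer: A:3, B:1, C:0, D:2, E:1, F:0, G:0, H:2

Derivation:
Op 1: add_edge(B, H). Edges now: 1
Op 2: add_edge(B, A). Edges now: 2
Op 3: add_edge(G, A). Edges now: 3
Op 4: add_edge(E, D). Edges now: 4
Op 5: add_edge(F, A). Edges now: 5
Op 6: add_edge(G, H). Edges now: 6
Op 7: add_edge(C, B). Edges now: 7
Op 8: add_edge(H, A). Edges now: 8
Op 9: add_edge(F, B). Edges now: 9
Op 10: add_edge(G, E). Edges now: 10
Op 11: add_edge(E, H). Edges now: 11
Compute levels (Kahn BFS):
  sources (in-degree 0): C, F, G
  process C: level=0
    C->B: in-degree(B)=1, level(B)>=1
  process F: level=0
    F->A: in-degree(A)=3, level(A)>=1
    F->B: in-degree(B)=0, level(B)=1, enqueue
  process G: level=0
    G->A: in-degree(A)=2, level(A)>=1
    G->E: in-degree(E)=0, level(E)=1, enqueue
    G->H: in-degree(H)=2, level(H)>=1
  process B: level=1
    B->A: in-degree(A)=1, level(A)>=2
    B->H: in-degree(H)=1, level(H)>=2
  process E: level=1
    E->D: in-degree(D)=0, level(D)=2, enqueue
    E->H: in-degree(H)=0, level(H)=2, enqueue
  process D: level=2
  process H: level=2
    H->A: in-degree(A)=0, level(A)=3, enqueue
  process A: level=3
All levels: A:3, B:1, C:0, D:2, E:1, F:0, G:0, H:2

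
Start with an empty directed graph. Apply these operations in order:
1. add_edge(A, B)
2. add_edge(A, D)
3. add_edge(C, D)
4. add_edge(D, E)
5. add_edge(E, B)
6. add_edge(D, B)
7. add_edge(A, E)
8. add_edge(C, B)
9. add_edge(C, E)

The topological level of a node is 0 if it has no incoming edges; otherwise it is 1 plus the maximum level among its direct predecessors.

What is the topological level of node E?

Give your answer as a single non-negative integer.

Op 1: add_edge(A, B). Edges now: 1
Op 2: add_edge(A, D). Edges now: 2
Op 3: add_edge(C, D). Edges now: 3
Op 4: add_edge(D, E). Edges now: 4
Op 5: add_edge(E, B). Edges now: 5
Op 6: add_edge(D, B). Edges now: 6
Op 7: add_edge(A, E). Edges now: 7
Op 8: add_edge(C, B). Edges now: 8
Op 9: add_edge(C, E). Edges now: 9
Compute levels (Kahn BFS):
  sources (in-degree 0): A, C
  process A: level=0
    A->B: in-degree(B)=3, level(B)>=1
    A->D: in-degree(D)=1, level(D)>=1
    A->E: in-degree(E)=2, level(E)>=1
  process C: level=0
    C->B: in-degree(B)=2, level(B)>=1
    C->D: in-degree(D)=0, level(D)=1, enqueue
    C->E: in-degree(E)=1, level(E)>=1
  process D: level=1
    D->B: in-degree(B)=1, level(B)>=2
    D->E: in-degree(E)=0, level(E)=2, enqueue
  process E: level=2
    E->B: in-degree(B)=0, level(B)=3, enqueue
  process B: level=3
All levels: A:0, B:3, C:0, D:1, E:2
level(E) = 2

Answer: 2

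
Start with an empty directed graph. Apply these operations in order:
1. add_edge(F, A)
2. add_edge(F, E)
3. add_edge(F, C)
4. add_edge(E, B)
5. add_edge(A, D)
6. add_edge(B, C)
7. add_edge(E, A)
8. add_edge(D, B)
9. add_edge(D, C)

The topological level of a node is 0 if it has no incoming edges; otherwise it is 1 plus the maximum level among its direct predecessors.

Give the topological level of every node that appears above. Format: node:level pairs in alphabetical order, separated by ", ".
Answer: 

Op 1: add_edge(F, A). Edges now: 1
Op 2: add_edge(F, E). Edges now: 2
Op 3: add_edge(F, C). Edges now: 3
Op 4: add_edge(E, B). Edges now: 4
Op 5: add_edge(A, D). Edges now: 5
Op 6: add_edge(B, C). Edges now: 6
Op 7: add_edge(E, A). Edges now: 7
Op 8: add_edge(D, B). Edges now: 8
Op 9: add_edge(D, C). Edges now: 9
Compute levels (Kahn BFS):
  sources (in-degree 0): F
  process F: level=0
    F->A: in-degree(A)=1, level(A)>=1
    F->C: in-degree(C)=2, level(C)>=1
    F->E: in-degree(E)=0, level(E)=1, enqueue
  process E: level=1
    E->A: in-degree(A)=0, level(A)=2, enqueue
    E->B: in-degree(B)=1, level(B)>=2
  process A: level=2
    A->D: in-degree(D)=0, level(D)=3, enqueue
  process D: level=3
    D->B: in-degree(B)=0, level(B)=4, enqueue
    D->C: in-degree(C)=1, level(C)>=4
  process B: level=4
    B->C: in-degree(C)=0, level(C)=5, enqueue
  process C: level=5
All levels: A:2, B:4, C:5, D:3, E:1, F:0

Answer: A:2, B:4, C:5, D:3, E:1, F:0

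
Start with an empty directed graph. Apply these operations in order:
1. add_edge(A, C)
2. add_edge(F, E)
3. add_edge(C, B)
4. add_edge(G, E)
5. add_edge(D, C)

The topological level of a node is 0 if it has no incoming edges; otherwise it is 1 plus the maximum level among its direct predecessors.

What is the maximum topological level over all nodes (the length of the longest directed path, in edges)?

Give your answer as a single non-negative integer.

Op 1: add_edge(A, C). Edges now: 1
Op 2: add_edge(F, E). Edges now: 2
Op 3: add_edge(C, B). Edges now: 3
Op 4: add_edge(G, E). Edges now: 4
Op 5: add_edge(D, C). Edges now: 5
Compute levels (Kahn BFS):
  sources (in-degree 0): A, D, F, G
  process A: level=0
    A->C: in-degree(C)=1, level(C)>=1
  process D: level=0
    D->C: in-degree(C)=0, level(C)=1, enqueue
  process F: level=0
    F->E: in-degree(E)=1, level(E)>=1
  process G: level=0
    G->E: in-degree(E)=0, level(E)=1, enqueue
  process C: level=1
    C->B: in-degree(B)=0, level(B)=2, enqueue
  process E: level=1
  process B: level=2
All levels: A:0, B:2, C:1, D:0, E:1, F:0, G:0
max level = 2

Answer: 2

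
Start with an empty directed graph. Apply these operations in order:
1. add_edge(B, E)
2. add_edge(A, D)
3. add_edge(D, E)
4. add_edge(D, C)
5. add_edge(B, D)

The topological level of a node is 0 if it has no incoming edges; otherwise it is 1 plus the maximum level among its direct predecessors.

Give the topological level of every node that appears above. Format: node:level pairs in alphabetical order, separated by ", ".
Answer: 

Answer: A:0, B:0, C:2, D:1, E:2

Derivation:
Op 1: add_edge(B, E). Edges now: 1
Op 2: add_edge(A, D). Edges now: 2
Op 3: add_edge(D, E). Edges now: 3
Op 4: add_edge(D, C). Edges now: 4
Op 5: add_edge(B, D). Edges now: 5
Compute levels (Kahn BFS):
  sources (in-degree 0): A, B
  process A: level=0
    A->D: in-degree(D)=1, level(D)>=1
  process B: level=0
    B->D: in-degree(D)=0, level(D)=1, enqueue
    B->E: in-degree(E)=1, level(E)>=1
  process D: level=1
    D->C: in-degree(C)=0, level(C)=2, enqueue
    D->E: in-degree(E)=0, level(E)=2, enqueue
  process C: level=2
  process E: level=2
All levels: A:0, B:0, C:2, D:1, E:2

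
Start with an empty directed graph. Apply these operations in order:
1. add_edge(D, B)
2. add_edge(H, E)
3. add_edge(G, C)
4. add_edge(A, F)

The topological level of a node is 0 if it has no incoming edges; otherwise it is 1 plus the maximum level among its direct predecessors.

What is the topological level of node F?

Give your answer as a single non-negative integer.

Answer: 1

Derivation:
Op 1: add_edge(D, B). Edges now: 1
Op 2: add_edge(H, E). Edges now: 2
Op 3: add_edge(G, C). Edges now: 3
Op 4: add_edge(A, F). Edges now: 4
Compute levels (Kahn BFS):
  sources (in-degree 0): A, D, G, H
  process A: level=0
    A->F: in-degree(F)=0, level(F)=1, enqueue
  process D: level=0
    D->B: in-degree(B)=0, level(B)=1, enqueue
  process G: level=0
    G->C: in-degree(C)=0, level(C)=1, enqueue
  process H: level=0
    H->E: in-degree(E)=0, level(E)=1, enqueue
  process F: level=1
  process B: level=1
  process C: level=1
  process E: level=1
All levels: A:0, B:1, C:1, D:0, E:1, F:1, G:0, H:0
level(F) = 1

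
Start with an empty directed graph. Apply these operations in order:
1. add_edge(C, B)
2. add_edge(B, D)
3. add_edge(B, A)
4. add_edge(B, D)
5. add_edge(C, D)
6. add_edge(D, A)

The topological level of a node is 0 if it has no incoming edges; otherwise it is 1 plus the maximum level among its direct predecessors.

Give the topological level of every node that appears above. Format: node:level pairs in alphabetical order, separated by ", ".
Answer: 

Op 1: add_edge(C, B). Edges now: 1
Op 2: add_edge(B, D). Edges now: 2
Op 3: add_edge(B, A). Edges now: 3
Op 4: add_edge(B, D) (duplicate, no change). Edges now: 3
Op 5: add_edge(C, D). Edges now: 4
Op 6: add_edge(D, A). Edges now: 5
Compute levels (Kahn BFS):
  sources (in-degree 0): C
  process C: level=0
    C->B: in-degree(B)=0, level(B)=1, enqueue
    C->D: in-degree(D)=1, level(D)>=1
  process B: level=1
    B->A: in-degree(A)=1, level(A)>=2
    B->D: in-degree(D)=0, level(D)=2, enqueue
  process D: level=2
    D->A: in-degree(A)=0, level(A)=3, enqueue
  process A: level=3
All levels: A:3, B:1, C:0, D:2

Answer: A:3, B:1, C:0, D:2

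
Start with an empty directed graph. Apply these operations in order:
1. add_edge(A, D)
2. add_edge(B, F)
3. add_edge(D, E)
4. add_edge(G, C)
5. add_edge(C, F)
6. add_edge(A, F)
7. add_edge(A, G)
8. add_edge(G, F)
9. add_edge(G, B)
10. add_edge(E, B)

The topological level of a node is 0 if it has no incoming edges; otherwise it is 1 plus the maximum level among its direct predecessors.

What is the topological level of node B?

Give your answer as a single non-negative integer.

Op 1: add_edge(A, D). Edges now: 1
Op 2: add_edge(B, F). Edges now: 2
Op 3: add_edge(D, E). Edges now: 3
Op 4: add_edge(G, C). Edges now: 4
Op 5: add_edge(C, F). Edges now: 5
Op 6: add_edge(A, F). Edges now: 6
Op 7: add_edge(A, G). Edges now: 7
Op 8: add_edge(G, F). Edges now: 8
Op 9: add_edge(G, B). Edges now: 9
Op 10: add_edge(E, B). Edges now: 10
Compute levels (Kahn BFS):
  sources (in-degree 0): A
  process A: level=0
    A->D: in-degree(D)=0, level(D)=1, enqueue
    A->F: in-degree(F)=3, level(F)>=1
    A->G: in-degree(G)=0, level(G)=1, enqueue
  process D: level=1
    D->E: in-degree(E)=0, level(E)=2, enqueue
  process G: level=1
    G->B: in-degree(B)=1, level(B)>=2
    G->C: in-degree(C)=0, level(C)=2, enqueue
    G->F: in-degree(F)=2, level(F)>=2
  process E: level=2
    E->B: in-degree(B)=0, level(B)=3, enqueue
  process C: level=2
    C->F: in-degree(F)=1, level(F)>=3
  process B: level=3
    B->F: in-degree(F)=0, level(F)=4, enqueue
  process F: level=4
All levels: A:0, B:3, C:2, D:1, E:2, F:4, G:1
level(B) = 3

Answer: 3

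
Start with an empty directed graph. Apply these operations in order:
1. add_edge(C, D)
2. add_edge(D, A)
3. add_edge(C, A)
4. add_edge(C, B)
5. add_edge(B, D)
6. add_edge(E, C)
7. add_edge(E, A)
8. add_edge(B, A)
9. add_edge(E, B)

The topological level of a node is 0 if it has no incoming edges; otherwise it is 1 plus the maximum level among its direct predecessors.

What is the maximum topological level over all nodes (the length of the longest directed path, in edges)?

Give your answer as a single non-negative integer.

Answer: 4

Derivation:
Op 1: add_edge(C, D). Edges now: 1
Op 2: add_edge(D, A). Edges now: 2
Op 3: add_edge(C, A). Edges now: 3
Op 4: add_edge(C, B). Edges now: 4
Op 5: add_edge(B, D). Edges now: 5
Op 6: add_edge(E, C). Edges now: 6
Op 7: add_edge(E, A). Edges now: 7
Op 8: add_edge(B, A). Edges now: 8
Op 9: add_edge(E, B). Edges now: 9
Compute levels (Kahn BFS):
  sources (in-degree 0): E
  process E: level=0
    E->A: in-degree(A)=3, level(A)>=1
    E->B: in-degree(B)=1, level(B)>=1
    E->C: in-degree(C)=0, level(C)=1, enqueue
  process C: level=1
    C->A: in-degree(A)=2, level(A)>=2
    C->B: in-degree(B)=0, level(B)=2, enqueue
    C->D: in-degree(D)=1, level(D)>=2
  process B: level=2
    B->A: in-degree(A)=1, level(A)>=3
    B->D: in-degree(D)=0, level(D)=3, enqueue
  process D: level=3
    D->A: in-degree(A)=0, level(A)=4, enqueue
  process A: level=4
All levels: A:4, B:2, C:1, D:3, E:0
max level = 4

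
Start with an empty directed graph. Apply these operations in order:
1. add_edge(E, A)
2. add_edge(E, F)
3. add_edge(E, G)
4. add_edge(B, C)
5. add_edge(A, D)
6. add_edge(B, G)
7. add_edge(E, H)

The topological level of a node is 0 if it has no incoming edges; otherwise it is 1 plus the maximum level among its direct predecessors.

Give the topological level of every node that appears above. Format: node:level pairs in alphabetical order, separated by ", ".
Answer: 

Op 1: add_edge(E, A). Edges now: 1
Op 2: add_edge(E, F). Edges now: 2
Op 3: add_edge(E, G). Edges now: 3
Op 4: add_edge(B, C). Edges now: 4
Op 5: add_edge(A, D). Edges now: 5
Op 6: add_edge(B, G). Edges now: 6
Op 7: add_edge(E, H). Edges now: 7
Compute levels (Kahn BFS):
  sources (in-degree 0): B, E
  process B: level=0
    B->C: in-degree(C)=0, level(C)=1, enqueue
    B->G: in-degree(G)=1, level(G)>=1
  process E: level=0
    E->A: in-degree(A)=0, level(A)=1, enqueue
    E->F: in-degree(F)=0, level(F)=1, enqueue
    E->G: in-degree(G)=0, level(G)=1, enqueue
    E->H: in-degree(H)=0, level(H)=1, enqueue
  process C: level=1
  process A: level=1
    A->D: in-degree(D)=0, level(D)=2, enqueue
  process F: level=1
  process G: level=1
  process H: level=1
  process D: level=2
All levels: A:1, B:0, C:1, D:2, E:0, F:1, G:1, H:1

Answer: A:1, B:0, C:1, D:2, E:0, F:1, G:1, H:1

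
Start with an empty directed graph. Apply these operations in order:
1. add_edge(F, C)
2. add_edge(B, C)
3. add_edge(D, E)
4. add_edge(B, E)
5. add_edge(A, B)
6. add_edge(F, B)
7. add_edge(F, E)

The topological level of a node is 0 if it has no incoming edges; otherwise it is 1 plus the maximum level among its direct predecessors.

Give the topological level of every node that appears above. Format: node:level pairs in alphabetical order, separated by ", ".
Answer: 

Answer: A:0, B:1, C:2, D:0, E:2, F:0

Derivation:
Op 1: add_edge(F, C). Edges now: 1
Op 2: add_edge(B, C). Edges now: 2
Op 3: add_edge(D, E). Edges now: 3
Op 4: add_edge(B, E). Edges now: 4
Op 5: add_edge(A, B). Edges now: 5
Op 6: add_edge(F, B). Edges now: 6
Op 7: add_edge(F, E). Edges now: 7
Compute levels (Kahn BFS):
  sources (in-degree 0): A, D, F
  process A: level=0
    A->B: in-degree(B)=1, level(B)>=1
  process D: level=0
    D->E: in-degree(E)=2, level(E)>=1
  process F: level=0
    F->B: in-degree(B)=0, level(B)=1, enqueue
    F->C: in-degree(C)=1, level(C)>=1
    F->E: in-degree(E)=1, level(E)>=1
  process B: level=1
    B->C: in-degree(C)=0, level(C)=2, enqueue
    B->E: in-degree(E)=0, level(E)=2, enqueue
  process C: level=2
  process E: level=2
All levels: A:0, B:1, C:2, D:0, E:2, F:0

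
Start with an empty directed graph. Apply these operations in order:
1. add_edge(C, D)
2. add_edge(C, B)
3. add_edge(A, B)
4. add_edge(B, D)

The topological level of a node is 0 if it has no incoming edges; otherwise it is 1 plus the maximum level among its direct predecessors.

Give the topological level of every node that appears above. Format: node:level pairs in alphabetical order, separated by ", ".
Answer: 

Answer: A:0, B:1, C:0, D:2

Derivation:
Op 1: add_edge(C, D). Edges now: 1
Op 2: add_edge(C, B). Edges now: 2
Op 3: add_edge(A, B). Edges now: 3
Op 4: add_edge(B, D). Edges now: 4
Compute levels (Kahn BFS):
  sources (in-degree 0): A, C
  process A: level=0
    A->B: in-degree(B)=1, level(B)>=1
  process C: level=0
    C->B: in-degree(B)=0, level(B)=1, enqueue
    C->D: in-degree(D)=1, level(D)>=1
  process B: level=1
    B->D: in-degree(D)=0, level(D)=2, enqueue
  process D: level=2
All levels: A:0, B:1, C:0, D:2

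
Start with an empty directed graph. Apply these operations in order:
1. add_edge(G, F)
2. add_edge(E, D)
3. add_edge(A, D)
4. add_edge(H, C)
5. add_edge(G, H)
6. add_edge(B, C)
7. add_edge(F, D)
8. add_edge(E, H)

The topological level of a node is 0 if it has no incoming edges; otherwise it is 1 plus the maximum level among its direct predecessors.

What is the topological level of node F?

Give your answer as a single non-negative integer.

Answer: 1

Derivation:
Op 1: add_edge(G, F). Edges now: 1
Op 2: add_edge(E, D). Edges now: 2
Op 3: add_edge(A, D). Edges now: 3
Op 4: add_edge(H, C). Edges now: 4
Op 5: add_edge(G, H). Edges now: 5
Op 6: add_edge(B, C). Edges now: 6
Op 7: add_edge(F, D). Edges now: 7
Op 8: add_edge(E, H). Edges now: 8
Compute levels (Kahn BFS):
  sources (in-degree 0): A, B, E, G
  process A: level=0
    A->D: in-degree(D)=2, level(D)>=1
  process B: level=0
    B->C: in-degree(C)=1, level(C)>=1
  process E: level=0
    E->D: in-degree(D)=1, level(D)>=1
    E->H: in-degree(H)=1, level(H)>=1
  process G: level=0
    G->F: in-degree(F)=0, level(F)=1, enqueue
    G->H: in-degree(H)=0, level(H)=1, enqueue
  process F: level=1
    F->D: in-degree(D)=0, level(D)=2, enqueue
  process H: level=1
    H->C: in-degree(C)=0, level(C)=2, enqueue
  process D: level=2
  process C: level=2
All levels: A:0, B:0, C:2, D:2, E:0, F:1, G:0, H:1
level(F) = 1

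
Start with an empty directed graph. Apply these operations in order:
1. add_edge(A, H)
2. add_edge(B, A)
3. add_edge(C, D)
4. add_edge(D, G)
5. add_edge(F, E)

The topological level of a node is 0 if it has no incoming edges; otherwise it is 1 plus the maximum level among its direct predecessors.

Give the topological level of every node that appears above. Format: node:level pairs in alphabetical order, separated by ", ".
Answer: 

Answer: A:1, B:0, C:0, D:1, E:1, F:0, G:2, H:2

Derivation:
Op 1: add_edge(A, H). Edges now: 1
Op 2: add_edge(B, A). Edges now: 2
Op 3: add_edge(C, D). Edges now: 3
Op 4: add_edge(D, G). Edges now: 4
Op 5: add_edge(F, E). Edges now: 5
Compute levels (Kahn BFS):
  sources (in-degree 0): B, C, F
  process B: level=0
    B->A: in-degree(A)=0, level(A)=1, enqueue
  process C: level=0
    C->D: in-degree(D)=0, level(D)=1, enqueue
  process F: level=0
    F->E: in-degree(E)=0, level(E)=1, enqueue
  process A: level=1
    A->H: in-degree(H)=0, level(H)=2, enqueue
  process D: level=1
    D->G: in-degree(G)=0, level(G)=2, enqueue
  process E: level=1
  process H: level=2
  process G: level=2
All levels: A:1, B:0, C:0, D:1, E:1, F:0, G:2, H:2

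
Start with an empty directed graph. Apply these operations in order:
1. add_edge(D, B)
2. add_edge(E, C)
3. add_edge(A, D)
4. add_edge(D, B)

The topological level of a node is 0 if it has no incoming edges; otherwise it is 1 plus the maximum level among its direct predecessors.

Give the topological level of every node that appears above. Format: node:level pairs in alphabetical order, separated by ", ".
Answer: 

Answer: A:0, B:2, C:1, D:1, E:0

Derivation:
Op 1: add_edge(D, B). Edges now: 1
Op 2: add_edge(E, C). Edges now: 2
Op 3: add_edge(A, D). Edges now: 3
Op 4: add_edge(D, B) (duplicate, no change). Edges now: 3
Compute levels (Kahn BFS):
  sources (in-degree 0): A, E
  process A: level=0
    A->D: in-degree(D)=0, level(D)=1, enqueue
  process E: level=0
    E->C: in-degree(C)=0, level(C)=1, enqueue
  process D: level=1
    D->B: in-degree(B)=0, level(B)=2, enqueue
  process C: level=1
  process B: level=2
All levels: A:0, B:2, C:1, D:1, E:0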